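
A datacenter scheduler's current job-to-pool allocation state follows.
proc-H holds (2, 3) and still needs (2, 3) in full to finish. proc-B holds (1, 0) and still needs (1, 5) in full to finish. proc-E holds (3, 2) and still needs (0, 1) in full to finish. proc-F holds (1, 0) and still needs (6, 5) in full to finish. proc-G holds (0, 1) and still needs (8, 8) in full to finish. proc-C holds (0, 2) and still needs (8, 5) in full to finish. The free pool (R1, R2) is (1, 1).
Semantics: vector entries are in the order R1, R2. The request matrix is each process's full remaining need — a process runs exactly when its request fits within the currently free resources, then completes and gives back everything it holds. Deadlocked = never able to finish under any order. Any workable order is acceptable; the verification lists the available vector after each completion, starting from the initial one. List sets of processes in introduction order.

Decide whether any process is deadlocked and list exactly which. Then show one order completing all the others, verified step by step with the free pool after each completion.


No process is deadlocked.
Key observation: proc-E fits the free pool immediately, and its release cascades until everyone finishes.
The rest can finish in the order proc-E, proc-H, proc-F, proc-B, proc-C, proc-G. Step-by-step check:
  pool = (1, 1)
  run proc-E (needs (0, 1), free (1, 1)); after release of (3, 2) the pool is (4, 3)
  run proc-H (needs (2, 3), free (4, 3)); after release of (2, 3) the pool is (6, 6)
  run proc-F (needs (6, 5), free (6, 6)); after release of (1, 0) the pool is (7, 6)
  run proc-B (needs (1, 5), free (7, 6)); after release of (1, 0) the pool is (8, 6)
  run proc-C (needs (8, 5), free (8, 6)); after release of (0, 2) the pool is (8, 8)
  run proc-G (needs (8, 8), free (8, 8)); after release of (0, 1) the pool is (8, 9)


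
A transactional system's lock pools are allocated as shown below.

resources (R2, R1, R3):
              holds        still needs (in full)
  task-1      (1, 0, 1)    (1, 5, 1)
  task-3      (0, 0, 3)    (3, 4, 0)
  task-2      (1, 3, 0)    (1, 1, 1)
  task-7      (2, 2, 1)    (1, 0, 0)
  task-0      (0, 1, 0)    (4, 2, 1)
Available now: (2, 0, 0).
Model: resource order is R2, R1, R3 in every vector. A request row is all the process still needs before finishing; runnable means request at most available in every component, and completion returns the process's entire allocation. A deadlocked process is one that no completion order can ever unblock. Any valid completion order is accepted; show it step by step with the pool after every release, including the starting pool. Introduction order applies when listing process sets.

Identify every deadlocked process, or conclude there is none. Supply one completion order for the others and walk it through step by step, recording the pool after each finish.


The deadlocked set is empty.
Key observation: starting with task-7, each completion frees enough for the next — no one is permanently blocked.
The rest can finish in the order task-7, task-0, task-2, task-3, task-1. Check, step by step:
  pool = (2, 0, 0)
  run task-7 (needs (1, 0, 0), free (2, 0, 0)); after release of (2, 2, 1) the pool is (4, 2, 1)
  run task-0 (needs (4, 2, 1), free (4, 2, 1)); after release of (0, 1, 0) the pool is (4, 3, 1)
  run task-2 (needs (1, 1, 1), free (4, 3, 1)); after release of (1, 3, 0) the pool is (5, 6, 1)
  run task-3 (needs (3, 4, 0), free (5, 6, 1)); after release of (0, 0, 3) the pool is (5, 6, 4)
  run task-1 (needs (1, 5, 1), free (5, 6, 4)); after release of (1, 0, 1) the pool is (6, 6, 5)


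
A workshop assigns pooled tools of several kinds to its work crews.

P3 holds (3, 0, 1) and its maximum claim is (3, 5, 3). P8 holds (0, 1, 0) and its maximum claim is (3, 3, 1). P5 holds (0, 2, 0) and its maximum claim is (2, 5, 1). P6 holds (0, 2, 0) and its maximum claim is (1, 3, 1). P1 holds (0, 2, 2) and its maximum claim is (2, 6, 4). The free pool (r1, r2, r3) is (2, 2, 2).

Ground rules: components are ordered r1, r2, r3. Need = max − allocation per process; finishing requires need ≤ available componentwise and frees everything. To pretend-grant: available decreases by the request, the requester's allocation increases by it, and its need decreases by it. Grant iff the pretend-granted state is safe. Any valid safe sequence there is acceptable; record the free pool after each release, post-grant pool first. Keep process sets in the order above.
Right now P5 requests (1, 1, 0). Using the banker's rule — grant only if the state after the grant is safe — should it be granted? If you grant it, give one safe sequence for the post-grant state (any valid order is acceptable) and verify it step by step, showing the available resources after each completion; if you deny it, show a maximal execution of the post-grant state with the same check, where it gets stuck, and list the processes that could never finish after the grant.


GRANT. The post-grant state is safe; one safe sequence: P6, P5, P3, P8, P1.
Key observation: (1, 1, 2) free after granting still covers P6 first, and each release covers the next.
Verifying the post-grant state step by step:
  pool = (1, 1, 2)
  P6 needs (1, 1, 1) <= (1, 1, 2) -> finishes; pool += (0, 2, 0) = (1, 3, 2)
  P5 needs (1, 2, 1) <= (1, 3, 2) -> finishes; pool += (1, 3, 0) = (2, 6, 2)
  P3 needs (0, 5, 2) <= (2, 6, 2) -> finishes; pool += (3, 0, 1) = (5, 6, 3)
  P8 needs (3, 2, 1) <= (5, 6, 3) -> finishes; pool += (0, 1, 0) = (5, 7, 3)
  P1 needs (2, 4, 2) <= (5, 7, 3) -> finishes; pool += (0, 2, 2) = (5, 9, 5)


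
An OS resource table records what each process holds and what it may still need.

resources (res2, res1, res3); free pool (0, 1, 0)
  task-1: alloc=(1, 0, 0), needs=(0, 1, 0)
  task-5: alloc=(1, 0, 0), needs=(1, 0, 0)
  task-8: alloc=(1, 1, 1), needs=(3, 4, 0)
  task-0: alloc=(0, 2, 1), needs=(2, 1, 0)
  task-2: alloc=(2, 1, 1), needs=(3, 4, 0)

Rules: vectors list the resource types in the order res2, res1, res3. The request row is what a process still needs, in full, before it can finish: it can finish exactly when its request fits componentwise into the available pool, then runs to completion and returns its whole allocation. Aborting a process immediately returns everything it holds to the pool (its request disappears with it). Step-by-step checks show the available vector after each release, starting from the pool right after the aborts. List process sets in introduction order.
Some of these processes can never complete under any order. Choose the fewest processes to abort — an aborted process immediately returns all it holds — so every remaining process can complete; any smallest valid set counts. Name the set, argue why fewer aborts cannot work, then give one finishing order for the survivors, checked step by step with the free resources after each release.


Abort task-2.
Key observation: the returned (2, 1, 1) from task-2 is what brings task-8 — unrunnable before, under any order — into play at step 3.
Why nothing smaller works: aborting no one leaves the state deadlocked as given.
Survivors finish in the order: task-0, task-5, task-8, task-1. Walking it through (pool after the aborts first):
  pool = (2, 2, 1)
  run task-0 (needs (2, 1, 0), free (2, 2, 1)); after release of (0, 2, 1) the pool is (2, 4, 2)
  run task-5 (needs (1, 0, 0), free (2, 4, 2)); after release of (1, 0, 0) the pool is (3, 4, 2)
  run task-8 (needs (3, 4, 0), free (3, 4, 2)); after release of (1, 1, 1) the pool is (4, 5, 3)
  run task-1 (needs (0, 1, 0), free (4, 5, 3)); after release of (1, 0, 0) the pool is (5, 5, 3)


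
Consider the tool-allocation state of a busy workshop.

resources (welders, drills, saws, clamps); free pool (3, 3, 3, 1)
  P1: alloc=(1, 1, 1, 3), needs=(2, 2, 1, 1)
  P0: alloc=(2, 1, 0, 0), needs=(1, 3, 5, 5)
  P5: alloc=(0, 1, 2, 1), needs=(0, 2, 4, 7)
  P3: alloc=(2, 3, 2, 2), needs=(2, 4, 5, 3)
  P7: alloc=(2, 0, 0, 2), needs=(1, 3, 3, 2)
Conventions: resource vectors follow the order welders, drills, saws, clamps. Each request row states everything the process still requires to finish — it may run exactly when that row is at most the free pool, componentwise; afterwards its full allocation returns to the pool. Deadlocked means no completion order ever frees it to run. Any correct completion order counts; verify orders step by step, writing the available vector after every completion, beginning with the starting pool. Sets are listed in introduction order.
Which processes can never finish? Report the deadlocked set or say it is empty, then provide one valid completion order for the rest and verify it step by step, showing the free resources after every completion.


Deadlocked: P0, P5 and P3.
Key observation: after P1, P7 the pool peaks at (6, 4, 4, 6), and each blocked process is short somewhere: P0 on saws; P5 on clamps; P3 on saws.
A valid finishing order for the others: P1, P7. Check, step by step:
  pool = (3, 3, 3, 1)
  run P1 (needs (2, 2, 1, 1), free (3, 3, 3, 1)); after release of (1, 1, 1, 3) the pool is (4, 4, 4, 4)
  run P7 (needs (1, 3, 3, 2), free (4, 4, 4, 4)); after release of (2, 0, 0, 2) the pool is (6, 4, 4, 6)
The blocked processes can never fit:
  P0 cannot run: need (1, 3, 5, 5) vs free (6, 4, 4, 6) (insufficient saws)
  P5 cannot run: need (0, 2, 4, 7) vs free (6, 4, 4, 6) (insufficient clamps)
  P3 cannot run: need (2, 4, 5, 3) vs free (6, 4, 4, 6) (insufficient saws)


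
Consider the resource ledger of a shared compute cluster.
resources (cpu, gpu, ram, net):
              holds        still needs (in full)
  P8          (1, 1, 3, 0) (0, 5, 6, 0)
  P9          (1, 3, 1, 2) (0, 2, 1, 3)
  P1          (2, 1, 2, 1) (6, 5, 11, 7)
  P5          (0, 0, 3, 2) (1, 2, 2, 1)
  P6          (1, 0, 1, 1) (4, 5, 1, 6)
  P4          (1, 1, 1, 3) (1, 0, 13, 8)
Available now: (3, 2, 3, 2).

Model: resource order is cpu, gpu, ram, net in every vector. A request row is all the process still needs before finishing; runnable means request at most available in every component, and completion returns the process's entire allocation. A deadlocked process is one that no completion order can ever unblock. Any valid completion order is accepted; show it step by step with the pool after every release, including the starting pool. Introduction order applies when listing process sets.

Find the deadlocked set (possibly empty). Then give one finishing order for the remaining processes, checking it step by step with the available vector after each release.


Nothing here is deadlocked.
Key observation: P5 can run right away; the returned allocation unlocks the remaining processes in turn.
The rest can finish in the order P5, P9, P6, P8, P1, P4. Step-by-step check:
  pool = (3, 2, 3, 2)
  P5: need (1, 2, 2, 1) fits (3, 2, 3, 2); releases (0, 0, 3, 2), pool now (3, 2, 6, 4)
  P9: need (0, 2, 1, 3) fits (3, 2, 6, 4); releases (1, 3, 1, 2), pool now (4, 5, 7, 6)
  P6: need (4, 5, 1, 6) fits (4, 5, 7, 6); releases (1, 0, 1, 1), pool now (5, 5, 8, 7)
  P8: need (0, 5, 6, 0) fits (5, 5, 8, 7); releases (1, 1, 3, 0), pool now (6, 6, 11, 7)
  P1: need (6, 5, 11, 7) fits (6, 6, 11, 7); releases (2, 1, 2, 1), pool now (8, 7, 13, 8)
  P4: need (1, 0, 13, 8) fits (8, 7, 13, 8); releases (1, 1, 1, 3), pool now (9, 8, 14, 11)


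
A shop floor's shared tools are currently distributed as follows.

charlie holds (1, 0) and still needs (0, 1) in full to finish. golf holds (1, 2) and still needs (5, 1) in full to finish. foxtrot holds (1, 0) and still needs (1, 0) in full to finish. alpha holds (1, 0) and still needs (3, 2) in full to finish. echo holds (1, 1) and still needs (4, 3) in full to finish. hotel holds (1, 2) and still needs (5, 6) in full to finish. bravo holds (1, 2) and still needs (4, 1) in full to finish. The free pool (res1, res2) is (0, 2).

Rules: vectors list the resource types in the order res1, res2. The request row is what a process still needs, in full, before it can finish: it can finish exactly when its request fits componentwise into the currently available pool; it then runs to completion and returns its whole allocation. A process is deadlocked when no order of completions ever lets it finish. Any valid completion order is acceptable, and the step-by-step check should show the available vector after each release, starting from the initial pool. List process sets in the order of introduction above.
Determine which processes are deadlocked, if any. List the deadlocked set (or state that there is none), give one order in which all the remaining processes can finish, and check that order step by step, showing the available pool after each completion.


The deadlocked set is golf, alpha, echo, hotel and bravo.
Key observation: res1 is the bottleneck — with charlie, foxtrot done the pool holds (2, 2), short of every remaining need.
A valid finishing order for the others: charlie, foxtrot. Step-by-step check:
  pool = (0, 2)
  charlie needs (0, 1) <= (0, 2) -> finishes; pool += (1, 0) = (1, 2)
  foxtrot needs (1, 0) <= (1, 2) -> finishes; pool += (1, 0) = (2, 2)
None of the blocked processes ever fits:
  golf still needs (5, 1) but only (2, 2) is free — short on res1
  alpha still needs (3, 2) but only (2, 2) is free — short on res1
  echo still needs (4, 3) but only (2, 2) is free — short on res1 and res2
  hotel still needs (5, 6) but only (2, 2) is free — short on res1 and res2
  bravo still needs (4, 1) but only (2, 2) is free — short on res1


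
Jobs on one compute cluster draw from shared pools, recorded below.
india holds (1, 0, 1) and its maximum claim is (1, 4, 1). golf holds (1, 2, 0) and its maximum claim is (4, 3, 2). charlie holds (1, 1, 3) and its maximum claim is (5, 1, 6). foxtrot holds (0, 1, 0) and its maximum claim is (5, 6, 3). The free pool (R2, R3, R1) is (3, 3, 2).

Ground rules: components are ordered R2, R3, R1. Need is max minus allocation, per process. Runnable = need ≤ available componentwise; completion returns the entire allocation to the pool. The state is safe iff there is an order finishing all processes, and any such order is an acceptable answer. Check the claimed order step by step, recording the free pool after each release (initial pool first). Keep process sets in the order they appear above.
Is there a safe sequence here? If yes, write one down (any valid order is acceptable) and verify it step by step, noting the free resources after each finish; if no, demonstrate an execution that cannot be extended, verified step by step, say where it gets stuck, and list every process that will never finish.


SAFE. One safe sequence: golf, india, foxtrot, charlie.
Key observation: golf is the earliest step where a requested resource binds exactly: need (3, 1, 2), pool (3, 3, 2) at its turn.
Walking it through:
  pool = (3, 3, 2)
  golf: need (3, 1, 2) fits (3, 3, 2); releases (1, 2, 0), pool now (4, 5, 2)
  india: need (0, 4, 0) fits (4, 5, 2); releases (1, 0, 1), pool now (5, 5, 3)
  foxtrot: need (5, 5, 3) fits (5, 5, 3); releases (0, 1, 0), pool now (5, 6, 3)
  charlie: need (4, 0, 3) fits (5, 6, 3); releases (1, 1, 3), pool now (6, 7, 6)


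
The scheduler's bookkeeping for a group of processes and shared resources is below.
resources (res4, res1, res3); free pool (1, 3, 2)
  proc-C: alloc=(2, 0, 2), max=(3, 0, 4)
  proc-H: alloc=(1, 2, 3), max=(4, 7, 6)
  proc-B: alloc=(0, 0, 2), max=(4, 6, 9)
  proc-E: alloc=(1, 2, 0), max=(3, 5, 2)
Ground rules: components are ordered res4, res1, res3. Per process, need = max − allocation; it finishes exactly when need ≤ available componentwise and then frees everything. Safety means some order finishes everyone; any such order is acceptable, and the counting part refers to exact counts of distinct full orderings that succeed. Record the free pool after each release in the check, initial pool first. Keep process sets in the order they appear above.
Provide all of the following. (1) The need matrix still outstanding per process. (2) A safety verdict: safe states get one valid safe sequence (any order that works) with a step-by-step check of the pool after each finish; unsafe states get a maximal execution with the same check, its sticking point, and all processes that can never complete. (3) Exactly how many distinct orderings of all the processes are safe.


(1) Remaining need (order res4, res1, res3):
  proc-C: (1, 0, 2)
  proc-H: (3, 5, 3)
  proc-B: (4, 6, 7)
  proc-E: (2, 3, 2)
(2) The state is SAFE; one workable sequence: proc-C, proc-E, proc-H, proc-B.
Key observation: reading the order forward, proc-C is the first process whose need (1, 0, 2) meets the free pool (1, 3, 2) exactly on a resource it requests.
Verifying each step:
  pool = (1, 3, 2)
  run proc-C (needs (1, 0, 2), free (1, 3, 2)); after release of (2, 0, 2) the pool is (3, 3, 4)
  run proc-E (needs (2, 3, 2), free (3, 3, 4)); after release of (1, 2, 0) the pool is (4, 5, 4)
  run proc-H (needs (3, 5, 3), free (4, 5, 4)); after release of (1, 2, 3) the pool is (5, 7, 7)
  run proc-B (needs (4, 6, 7), free (5, 7, 7)); after release of (0, 0, 2) the pool is (5, 7, 9)
(3) Exactly 1 of the possible complete orderings is a safe sequence.


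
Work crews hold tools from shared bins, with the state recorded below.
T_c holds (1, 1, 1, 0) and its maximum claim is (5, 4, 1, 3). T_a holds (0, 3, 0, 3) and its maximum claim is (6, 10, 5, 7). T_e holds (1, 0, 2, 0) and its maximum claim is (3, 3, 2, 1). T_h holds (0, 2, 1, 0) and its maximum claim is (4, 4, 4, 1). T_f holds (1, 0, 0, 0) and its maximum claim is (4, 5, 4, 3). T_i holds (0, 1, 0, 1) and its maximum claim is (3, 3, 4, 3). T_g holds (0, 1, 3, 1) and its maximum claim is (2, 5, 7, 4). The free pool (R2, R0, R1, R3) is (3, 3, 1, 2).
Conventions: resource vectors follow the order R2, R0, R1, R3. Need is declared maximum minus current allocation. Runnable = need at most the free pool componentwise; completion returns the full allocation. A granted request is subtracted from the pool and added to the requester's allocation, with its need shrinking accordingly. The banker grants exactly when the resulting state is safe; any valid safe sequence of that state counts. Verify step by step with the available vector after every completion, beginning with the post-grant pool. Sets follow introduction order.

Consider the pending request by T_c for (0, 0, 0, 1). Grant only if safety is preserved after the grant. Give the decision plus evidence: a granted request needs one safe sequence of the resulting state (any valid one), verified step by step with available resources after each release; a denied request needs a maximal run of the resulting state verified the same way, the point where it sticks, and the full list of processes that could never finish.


DENY. Granting would leave the state unsafe.
Key observation: the pool after T_e, T_h is (4, 5, 4, 1); every surviving request exceeds it in R3, so progress ends there.
Pretend the grant happened; the run T_e, T_h goes as far as possible. Walking it through:
  pool = (3, 3, 1, 1)
  T_e needs (2, 3, 0, 1) <= (3, 3, 1, 1) -> finishes; pool += (1, 0, 2, 0) = (4, 3, 3, 1)
  T_h needs (4, 2, 3, 1) <= (4, 3, 3, 1) -> finishes; pool += (0, 2, 1, 0) = (4, 5, 4, 1)
  T_c cannot run: need (4, 3, 0, 2) vs free (4, 5, 4, 1) (insufficient R3)
  T_a cannot run: need (6, 7, 5, 4) vs free (4, 5, 4, 1) (insufficient R2, R0, R1 and R3)
  T_f cannot run: need (3, 5, 4, 3) vs free (4, 5, 4, 1) (insufficient R3)
  T_i cannot run: need (3, 2, 4, 2) vs free (4, 5, 4, 1) (insufficient R3)
  T_g cannot run: need (2, 4, 4, 3) vs free (4, 5, 4, 1) (insufficient R3)
Processes that could never finish after the grant: T_c, T_a, T_f, T_i and T_g.


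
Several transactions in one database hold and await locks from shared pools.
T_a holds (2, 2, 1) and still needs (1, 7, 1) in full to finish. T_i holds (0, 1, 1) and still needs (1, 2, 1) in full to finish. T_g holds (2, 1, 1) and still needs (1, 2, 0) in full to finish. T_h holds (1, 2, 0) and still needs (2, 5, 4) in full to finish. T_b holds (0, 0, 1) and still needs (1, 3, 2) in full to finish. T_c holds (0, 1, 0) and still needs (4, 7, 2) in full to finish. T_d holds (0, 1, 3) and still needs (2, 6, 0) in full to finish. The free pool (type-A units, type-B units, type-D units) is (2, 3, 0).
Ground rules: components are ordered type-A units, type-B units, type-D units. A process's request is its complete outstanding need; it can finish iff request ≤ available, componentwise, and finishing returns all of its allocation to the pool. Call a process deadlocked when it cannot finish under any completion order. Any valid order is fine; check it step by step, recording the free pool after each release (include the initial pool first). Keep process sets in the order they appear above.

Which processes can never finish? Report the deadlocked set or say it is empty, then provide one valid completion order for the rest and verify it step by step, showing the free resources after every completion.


The deadlocked set is T_a, T_h, T_c and T_d.
Key observation: after T_g, T_i, T_b the pool peaks at (4, 5, 3), and each blocked process is short somewhere: T_a on type-B units; T_h on type-D units; T_c on type-B units; T_d on type-B units.
One completion order for the rest: T_g, T_i, T_b. Walking it through:
  pool = (2, 3, 0)
  T_g: need (1, 2, 0) fits (2, 3, 0); releases (2, 1, 1), pool now (4, 4, 1)
  T_i: need (1, 2, 1) fits (4, 4, 1); releases (0, 1, 1), pool now (4, 5, 2)
  T_b: need (1, 3, 2) fits (4, 5, 2); releases (0, 0, 1), pool now (4, 5, 3)
The blocked processes can never fit:
  T_a still needs (1, 7, 1) but only (4, 5, 3) is free — short on type-B units
  T_h still needs (2, 5, 4) but only (4, 5, 3) is free — short on type-D units
  T_c still needs (4, 7, 2) but only (4, 5, 3) is free — short on type-B units
  T_d still needs (2, 6, 0) but only (4, 5, 3) is free — short on type-B units


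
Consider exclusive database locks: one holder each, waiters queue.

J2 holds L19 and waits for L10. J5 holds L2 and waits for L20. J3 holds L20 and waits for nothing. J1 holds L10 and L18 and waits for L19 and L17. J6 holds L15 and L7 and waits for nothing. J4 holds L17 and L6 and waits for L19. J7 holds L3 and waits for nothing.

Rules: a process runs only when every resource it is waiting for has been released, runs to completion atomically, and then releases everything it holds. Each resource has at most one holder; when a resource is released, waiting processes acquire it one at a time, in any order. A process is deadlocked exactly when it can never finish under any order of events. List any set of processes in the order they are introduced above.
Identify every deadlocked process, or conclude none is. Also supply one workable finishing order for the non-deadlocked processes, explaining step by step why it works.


The deadlocked set is J2, J1 and J4.
Key observation: the loop J2 -> J1 -> J2 blocks itself forever; J4 is caught in further circular waits.
One completion order for the rest: J7, J3, J6, J5.
Check, step by step:
  run J7 (it waits on nothing); releases L3
  run J3 (it waits on nothing); releases L20
  run J6 (it waits on nothing); releases L15 and L7
  J5 waits on L20 — all released -> runs and releases L2


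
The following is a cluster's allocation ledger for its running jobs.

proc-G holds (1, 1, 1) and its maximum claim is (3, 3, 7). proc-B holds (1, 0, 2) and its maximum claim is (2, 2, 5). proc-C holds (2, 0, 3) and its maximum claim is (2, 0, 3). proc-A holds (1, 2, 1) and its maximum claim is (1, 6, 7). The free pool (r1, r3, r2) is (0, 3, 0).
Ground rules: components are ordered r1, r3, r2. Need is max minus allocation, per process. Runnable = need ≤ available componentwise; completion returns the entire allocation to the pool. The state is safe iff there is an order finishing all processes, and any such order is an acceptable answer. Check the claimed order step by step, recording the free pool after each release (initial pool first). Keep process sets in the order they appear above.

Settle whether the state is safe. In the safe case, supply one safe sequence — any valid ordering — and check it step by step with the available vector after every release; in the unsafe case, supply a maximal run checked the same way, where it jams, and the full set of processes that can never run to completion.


The state is UNSAFE.
Key observation: no order helps: past proc-C, proc-B, the free pool tops out at (3, 3, 5), below what each blocked process needs in r2.
A maximal execution: proc-C, proc-B — then nothing else fits. Check, step by step:
  pool = (0, 3, 0)
  proc-C: need (0, 0, 0) fits (0, 3, 0); releases (2, 0, 3), pool now (2, 3, 3)
  proc-B: need (1, 2, 3) fits (2, 3, 3); releases (1, 0, 2), pool now (3, 3, 5)
  proc-G cannot run: need (2, 2, 6) vs free (3, 3, 5) (insufficient r2)
  proc-A cannot run: need (0, 4, 6) vs free (3, 3, 5) (insufficient r3 and r2)
Never able to finish: proc-G and proc-A.


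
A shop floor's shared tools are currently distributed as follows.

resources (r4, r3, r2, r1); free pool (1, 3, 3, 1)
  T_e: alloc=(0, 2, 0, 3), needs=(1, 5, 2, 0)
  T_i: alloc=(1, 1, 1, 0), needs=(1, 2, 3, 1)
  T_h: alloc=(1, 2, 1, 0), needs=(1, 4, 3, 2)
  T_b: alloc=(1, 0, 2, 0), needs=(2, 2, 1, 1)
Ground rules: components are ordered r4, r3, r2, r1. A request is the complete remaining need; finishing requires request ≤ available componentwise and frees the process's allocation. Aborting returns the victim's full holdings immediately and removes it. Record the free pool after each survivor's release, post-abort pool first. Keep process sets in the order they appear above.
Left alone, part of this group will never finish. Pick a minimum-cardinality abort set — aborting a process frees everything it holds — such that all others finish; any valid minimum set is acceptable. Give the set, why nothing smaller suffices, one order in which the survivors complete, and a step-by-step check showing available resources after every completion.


The answer: abort T_e.
Key observation: the returned (0, 2, 0, 3) from T_e is what brings T_h — unrunnable before, under any order — into play at step 2.
Minimality: the empty abort set fails — the state is deadlocked as it stands.
Survivors finish in the order: T_i, T_h, T_b. Check, step by step (pool after the aborts first):
  pool = (1, 5, 3, 4)
  T_i: need (1, 2, 3, 1) fits (1, 5, 3, 4); releases (1, 1, 1, 0), pool now (2, 6, 4, 4)
  T_h: need (1, 4, 3, 2) fits (2, 6, 4, 4); releases (1, 2, 1, 0), pool now (3, 8, 5, 4)
  T_b: need (2, 2, 1, 1) fits (3, 8, 5, 4); releases (1, 0, 2, 0), pool now (4, 8, 7, 4)


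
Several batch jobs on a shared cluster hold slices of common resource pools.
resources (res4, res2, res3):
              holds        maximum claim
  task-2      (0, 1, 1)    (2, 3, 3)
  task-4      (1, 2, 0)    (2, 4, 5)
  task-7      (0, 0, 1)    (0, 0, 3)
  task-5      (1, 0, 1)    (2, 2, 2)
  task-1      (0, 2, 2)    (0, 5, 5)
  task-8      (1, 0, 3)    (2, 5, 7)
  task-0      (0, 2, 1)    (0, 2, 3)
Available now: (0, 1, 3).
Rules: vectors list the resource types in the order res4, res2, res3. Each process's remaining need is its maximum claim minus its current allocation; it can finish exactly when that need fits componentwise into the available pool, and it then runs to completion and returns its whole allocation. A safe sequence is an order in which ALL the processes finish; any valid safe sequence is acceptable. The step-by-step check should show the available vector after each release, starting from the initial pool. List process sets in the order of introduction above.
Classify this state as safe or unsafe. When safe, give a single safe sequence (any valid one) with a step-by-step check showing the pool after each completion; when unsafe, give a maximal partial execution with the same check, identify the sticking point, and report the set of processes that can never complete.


The state is UNSAFE.
Key observation: after task-0, task-7, task-1 complete, (0, 5, 7) is the best the pool ever gets, yet each leftover process wants more res4.
The run task-0, task-7, task-1 cannot be extended any further. Step-by-step check:
  pool = (0, 1, 3)
  task-0 needs (0, 0, 2) <= (0, 1, 3) -> finishes; pool += (0, 2, 1) = (0, 3, 4)
  task-7 needs (0, 0, 2) <= (0, 3, 4) -> finishes; pool += (0, 0, 1) = (0, 3, 5)
  task-1 needs (0, 3, 3) <= (0, 3, 5) -> finishes; pool += (0, 2, 2) = (0, 5, 7)
  task-2 still needs (2, 2, 2) but only (0, 5, 7) is free — short on res4
  task-4 still needs (1, 2, 5) but only (0, 5, 7) is free — short on res4
  task-5 still needs (1, 2, 1) but only (0, 5, 7) is free — short on res4
  task-8 still needs (1, 5, 4) but only (0, 5, 7) is free — short on res4
Never able to finish: task-2, task-4, task-5 and task-8.


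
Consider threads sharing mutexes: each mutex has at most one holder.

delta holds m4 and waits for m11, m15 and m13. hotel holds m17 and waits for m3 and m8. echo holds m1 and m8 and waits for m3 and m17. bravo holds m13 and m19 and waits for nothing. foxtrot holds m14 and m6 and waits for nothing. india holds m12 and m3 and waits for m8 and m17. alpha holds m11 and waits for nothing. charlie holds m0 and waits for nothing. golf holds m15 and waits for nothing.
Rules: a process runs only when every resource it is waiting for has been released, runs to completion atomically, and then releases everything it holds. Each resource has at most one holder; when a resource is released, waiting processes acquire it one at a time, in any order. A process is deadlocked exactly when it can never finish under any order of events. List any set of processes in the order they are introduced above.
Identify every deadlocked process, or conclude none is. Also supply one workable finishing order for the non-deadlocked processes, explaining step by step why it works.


The deadlocked set is hotel, echo and india.
Key observation: the waits loop around hotel -> echo -> hotel with no way out; india is caught in further circular waits.
One completion order for the rest: golf, foxtrot, charlie, bravo, alpha, delta.
Walking it through:
  golf: no waits; runs immediately, freeing m15
  foxtrot: no waits; runs immediately, freeing m14 and m6
  charlie: no waits; runs immediately, freeing m0
  bravo: no waits; runs immediately, freeing m13 and m19
  alpha: no waits; runs immediately, freeing m11
  run delta (all its waits — m11, m15 and m13 — are resolved); releases m4


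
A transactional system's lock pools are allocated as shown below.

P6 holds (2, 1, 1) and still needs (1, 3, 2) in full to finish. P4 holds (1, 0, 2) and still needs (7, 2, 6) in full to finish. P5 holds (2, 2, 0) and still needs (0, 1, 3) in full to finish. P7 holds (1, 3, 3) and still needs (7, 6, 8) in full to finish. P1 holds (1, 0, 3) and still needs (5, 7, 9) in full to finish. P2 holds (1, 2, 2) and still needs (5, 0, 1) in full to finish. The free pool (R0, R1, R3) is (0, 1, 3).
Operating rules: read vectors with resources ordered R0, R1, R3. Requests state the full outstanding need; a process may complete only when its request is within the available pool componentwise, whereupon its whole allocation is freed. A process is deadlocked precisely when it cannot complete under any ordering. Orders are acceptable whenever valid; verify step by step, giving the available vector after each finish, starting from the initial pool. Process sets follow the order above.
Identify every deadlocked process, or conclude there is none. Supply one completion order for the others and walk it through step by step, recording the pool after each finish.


The deadlocked set is P4, P7, P1 and P2.
Key observation: once P5, P6 finish, the pool peaks at (4, 4, 4) — and every remaining process still needs more R0 than that.
A valid finishing order for the others: P5, P6. Verifying each step:
  pool = (0, 1, 3)
  P5 needs (0, 1, 3) <= (0, 1, 3) -> finishes; pool += (2, 2, 0) = (2, 3, 3)
  P6 needs (1, 3, 2) <= (2, 3, 3) -> finishes; pool += (2, 1, 1) = (4, 4, 4)
None of the blocked processes ever fits:
  P4 cannot run: need (7, 2, 6) vs free (4, 4, 4) (insufficient R0 and R3)
  P7 cannot run: need (7, 6, 8) vs free (4, 4, 4) (insufficient R0, R1 and R3)
  P1 cannot run: need (5, 7, 9) vs free (4, 4, 4) (insufficient R0, R1 and R3)
  P2 cannot run: need (5, 0, 1) vs free (4, 4, 4) (insufficient R0)


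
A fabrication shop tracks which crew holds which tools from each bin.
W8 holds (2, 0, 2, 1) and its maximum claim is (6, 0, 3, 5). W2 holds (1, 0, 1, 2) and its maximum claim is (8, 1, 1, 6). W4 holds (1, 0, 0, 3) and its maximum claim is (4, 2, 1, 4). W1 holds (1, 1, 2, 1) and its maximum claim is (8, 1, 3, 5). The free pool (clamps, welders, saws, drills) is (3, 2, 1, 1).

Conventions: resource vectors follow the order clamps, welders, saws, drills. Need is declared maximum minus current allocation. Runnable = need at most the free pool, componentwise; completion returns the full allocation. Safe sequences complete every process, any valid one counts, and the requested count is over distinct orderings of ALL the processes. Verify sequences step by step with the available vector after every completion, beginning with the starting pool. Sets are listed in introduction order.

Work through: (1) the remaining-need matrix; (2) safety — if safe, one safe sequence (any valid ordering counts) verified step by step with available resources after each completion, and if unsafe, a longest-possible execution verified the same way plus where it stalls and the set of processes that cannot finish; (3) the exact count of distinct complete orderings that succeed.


(1) Need matrix, components ordered clamps, welders, saws, drills:
  W8: (4, 0, 1, 4)
  W2: (7, 1, 0, 4)
  W4: (3, 2, 1, 1)
  W1: (7, 0, 1, 4)
(2) UNSAFE.
Key observation: even finishing W4, W8 leaves just (6, 2, 3, 5) free — too little clamps for any of the remaining processes.
Going as far as possible: W4, W8; after that, nothing fits. Check, step by step:
  pool = (3, 2, 1, 1)
  W4: need (3, 2, 1, 1) fits (3, 2, 1, 1); releases (1, 0, 0, 3), pool now (4, 2, 1, 4)
  W8: need (4, 0, 1, 4) fits (4, 2, 1, 4); releases (2, 0, 2, 1), pool now (6, 2, 3, 5)
  blocked: W2 wants (7, 1, 0, 4), pool (6, 2, 3, 5) — not enough clamps
  blocked: W1 wants (7, 0, 1, 4), pool (6, 2, 3, 5) — not enough clamps
Processes that can never finish: W2 and W1.
(3) The exact count: 0 of the possible complete orderings are safe sequences.


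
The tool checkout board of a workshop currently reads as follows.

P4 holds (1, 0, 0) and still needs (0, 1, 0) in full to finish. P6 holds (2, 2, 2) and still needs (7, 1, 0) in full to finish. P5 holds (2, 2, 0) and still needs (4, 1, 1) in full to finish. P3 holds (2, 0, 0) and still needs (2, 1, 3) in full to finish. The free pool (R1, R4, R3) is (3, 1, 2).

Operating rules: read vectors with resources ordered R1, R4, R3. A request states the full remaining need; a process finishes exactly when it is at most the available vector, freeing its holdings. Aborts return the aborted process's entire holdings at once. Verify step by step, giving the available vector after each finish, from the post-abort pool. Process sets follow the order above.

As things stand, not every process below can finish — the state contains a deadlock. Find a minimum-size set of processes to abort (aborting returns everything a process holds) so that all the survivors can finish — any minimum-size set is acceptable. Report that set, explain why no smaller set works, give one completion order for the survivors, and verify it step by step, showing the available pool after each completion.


Minimum abort set: P6.
Key observation: before aborting P6, P3 was permanently blocked — no order could ever run it; afterwards it completes at step 3.
No smaller set exists: with zero aborts the deadlock remains.
The survivors complete as P4, P5, P3. Check, step by step (starting from the post-abort pool):
  pool = (5, 3, 4)
  P4 needs (0, 1, 0) <= (5, 3, 4) -> finishes; pool += (1, 0, 0) = (6, 3, 4)
  P5 needs (4, 1, 1) <= (6, 3, 4) -> finishes; pool += (2, 2, 0) = (8, 5, 4)
  P3 needs (2, 1, 3) <= (8, 5, 4) -> finishes; pool += (2, 0, 0) = (10, 5, 4)


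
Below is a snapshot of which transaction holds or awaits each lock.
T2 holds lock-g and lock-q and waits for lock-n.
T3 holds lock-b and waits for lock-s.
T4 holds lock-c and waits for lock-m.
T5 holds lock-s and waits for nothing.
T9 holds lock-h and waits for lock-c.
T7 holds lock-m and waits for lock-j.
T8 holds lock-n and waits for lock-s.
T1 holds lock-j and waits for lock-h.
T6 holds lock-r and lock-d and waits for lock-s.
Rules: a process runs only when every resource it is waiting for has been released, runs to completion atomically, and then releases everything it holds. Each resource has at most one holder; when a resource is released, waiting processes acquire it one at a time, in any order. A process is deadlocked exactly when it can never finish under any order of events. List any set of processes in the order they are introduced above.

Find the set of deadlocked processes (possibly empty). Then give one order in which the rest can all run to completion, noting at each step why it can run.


Deadlocked set: T4, T9, T7 and T1.
Key observation: the cycle T4 -> T7 -> T1 -> T9 -> T4 can never break — each member waits on the next; no other process is dragged down with it.
The rest can finish in the order T5, T8, T6, T3, T2.
Verifying each step:
  T5 waits on nothing -> runs at once and releases lock-s
  run T8 (all its waits — lock-s — are resolved); releases lock-n
  run T6 (all its waits — lock-s — are resolved); releases lock-r and lock-d
  run T3 (all its waits — lock-s — are resolved); releases lock-b
  run T2 (all its waits — lock-n — are resolved); releases lock-g and lock-q


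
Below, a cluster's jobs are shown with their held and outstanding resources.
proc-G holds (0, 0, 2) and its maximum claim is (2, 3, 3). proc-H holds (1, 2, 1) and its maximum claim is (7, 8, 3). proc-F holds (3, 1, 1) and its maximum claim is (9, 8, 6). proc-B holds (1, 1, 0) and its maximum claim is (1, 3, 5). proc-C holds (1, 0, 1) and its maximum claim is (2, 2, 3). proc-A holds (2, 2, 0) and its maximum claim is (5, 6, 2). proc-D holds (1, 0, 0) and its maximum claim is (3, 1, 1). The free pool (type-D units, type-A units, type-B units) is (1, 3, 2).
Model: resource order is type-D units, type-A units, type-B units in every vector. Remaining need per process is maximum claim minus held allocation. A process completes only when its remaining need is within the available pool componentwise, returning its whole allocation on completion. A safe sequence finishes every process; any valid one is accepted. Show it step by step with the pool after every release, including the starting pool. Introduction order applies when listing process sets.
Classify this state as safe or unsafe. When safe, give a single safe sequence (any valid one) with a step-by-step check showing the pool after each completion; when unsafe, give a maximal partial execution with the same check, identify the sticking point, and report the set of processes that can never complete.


The state is SAFE; one workable sequence: proc-C, proc-G, proc-D, proc-B, proc-A, proc-H, proc-F.
Key observation: the order's first zero-slack moment is proc-C ((1, 2, 2) needed, (1, 3, 2) free — a requested resource with nothing to spare).
Step-by-step check:
  pool = (1, 3, 2)
  proc-C: need (1, 2, 2) fits (1, 3, 2); releases (1, 0, 1), pool now (2, 3, 3)
  proc-G: need (2, 3, 1) fits (2, 3, 3); releases (0, 0, 2), pool now (2, 3, 5)
  proc-D: need (2, 1, 1) fits (2, 3, 5); releases (1, 0, 0), pool now (3, 3, 5)
  proc-B: need (0, 2, 5) fits (3, 3, 5); releases (1, 1, 0), pool now (4, 4, 5)
  proc-A: need (3, 4, 2) fits (4, 4, 5); releases (2, 2, 0), pool now (6, 6, 5)
  proc-H: need (6, 6, 2) fits (6, 6, 5); releases (1, 2, 1), pool now (7, 8, 6)
  proc-F: need (6, 7, 5) fits (7, 8, 6); releases (3, 1, 1), pool now (10, 9, 7)


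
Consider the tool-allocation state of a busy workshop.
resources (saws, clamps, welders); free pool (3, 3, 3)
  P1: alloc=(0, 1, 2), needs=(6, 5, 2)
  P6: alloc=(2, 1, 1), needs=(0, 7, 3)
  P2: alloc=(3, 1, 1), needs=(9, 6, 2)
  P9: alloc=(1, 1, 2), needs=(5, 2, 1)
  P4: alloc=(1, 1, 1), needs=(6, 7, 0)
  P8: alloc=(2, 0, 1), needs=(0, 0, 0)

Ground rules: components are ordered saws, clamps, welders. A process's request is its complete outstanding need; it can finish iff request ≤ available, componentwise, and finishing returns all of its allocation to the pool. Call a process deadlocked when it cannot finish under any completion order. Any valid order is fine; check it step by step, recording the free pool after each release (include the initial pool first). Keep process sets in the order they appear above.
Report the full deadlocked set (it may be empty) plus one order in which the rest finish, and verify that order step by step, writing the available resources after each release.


Deadlocked set: P1, P6, P2 and P4.
Key observation: once P8, P9 finish, the pool peaks at (6, 4, 6) — and every remaining process still needs more clamps than that.
A valid finishing order for the others: P8, P9. Verifying each step:
  pool = (3, 3, 3)
  P8 needs (0, 0, 0) <= (3, 3, 3) -> finishes; pool += (2, 0, 1) = (5, 3, 4)
  P9 needs (5, 2, 1) <= (5, 3, 4) -> finishes; pool += (1, 1, 2) = (6, 4, 6)
None of the blocked processes ever fits:
  P1 cannot run: need (6, 5, 2) vs free (6, 4, 6) (insufficient clamps)
  P6 cannot run: need (0, 7, 3) vs free (6, 4, 6) (insufficient clamps)
  P2 cannot run: need (9, 6, 2) vs free (6, 4, 6) (insufficient saws and clamps)
  P4 cannot run: need (6, 7, 0) vs free (6, 4, 6) (insufficient clamps)
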